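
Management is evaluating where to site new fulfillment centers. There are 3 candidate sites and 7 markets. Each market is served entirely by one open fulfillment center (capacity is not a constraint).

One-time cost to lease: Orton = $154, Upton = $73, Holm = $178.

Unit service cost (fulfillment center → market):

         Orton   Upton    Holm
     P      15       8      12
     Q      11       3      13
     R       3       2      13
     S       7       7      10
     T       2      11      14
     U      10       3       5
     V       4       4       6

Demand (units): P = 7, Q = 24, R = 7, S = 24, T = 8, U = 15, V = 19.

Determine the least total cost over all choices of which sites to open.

For any fixed open set, each market goes to its cheapest open site; total = fixed + service.
{Upton}: P→Upton 8·7=56, Q→Upton 3·24=72, R→Upton 2·7=14, S→Upton 7·24=168, T→Upton 11·8=88, U→Upton 3·15=45, V→Upton 4·19=76. Service 519; fixed 73; total 592.
{Orton, Upton}: P→Upton 8·7=56, Q→Upton 3·24=72, R→Upton 2·7=14, S→Orton 7·24=168, T→Orton 2·8=16, U→Upton 3·15=45, V→Orton 4·19=76. Service 447; fixed 227; total 674.
{Upton, Holm}: service 519 + fixed 251 = 770
{Orton, Upton, Holm}: P→Upton 8·7=56, Q→Upton 3·24=72, R→Upton 2·7=14, S→Orton 7·24=168, T→Orton 2·8=16, U→Upton 3·15=45, V→Orton 4·19=76. Service 447; fixed 405; total 852.
No other subset beats 592.

Minimum total cost: 592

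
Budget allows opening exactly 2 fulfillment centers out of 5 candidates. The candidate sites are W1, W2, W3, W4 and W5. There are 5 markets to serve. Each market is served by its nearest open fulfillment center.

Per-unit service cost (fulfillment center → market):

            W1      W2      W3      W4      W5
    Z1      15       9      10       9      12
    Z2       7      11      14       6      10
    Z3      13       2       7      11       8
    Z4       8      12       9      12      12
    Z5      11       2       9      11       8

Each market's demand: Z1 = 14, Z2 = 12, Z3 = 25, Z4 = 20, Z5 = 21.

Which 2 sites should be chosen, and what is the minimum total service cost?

Choose W1 and W2; total service cost 462.

With exactly 2 open, each market uses its cheapest among the chosen.
{W1, W2}: Z1→W2 9·14=126, Z2→W1 7·12=84, Z3→W2 2·25=50, Z4→W1 8·20=160, Z5→W2 2·21=42. Service cost 462.
{W2, W3}: service cost 530
{W2, W4}: service cost 530
Among all 10 size-2 choices, {W1, W2} is lowest.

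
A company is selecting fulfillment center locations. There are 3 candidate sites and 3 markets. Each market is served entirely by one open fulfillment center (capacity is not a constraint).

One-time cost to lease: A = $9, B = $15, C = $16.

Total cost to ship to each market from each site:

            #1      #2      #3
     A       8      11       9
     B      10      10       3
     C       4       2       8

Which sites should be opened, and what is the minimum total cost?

For any fixed open set, each market goes to its cheapest open site; total = fixed + service.
{C}: #1→C 4, #2→C 2, #3→C 8. Service 14; fixed 16; total 30.
{A}: service 28 + fixed 9 = 37
{B}: service 23 + fixed 15 = 38
{A, B, C}: #1→C 4, #2→C 2, #3→B 3. Service 9; fixed 40; total 49.
No other subset beats 30.

Open C only; minimum total cost 30.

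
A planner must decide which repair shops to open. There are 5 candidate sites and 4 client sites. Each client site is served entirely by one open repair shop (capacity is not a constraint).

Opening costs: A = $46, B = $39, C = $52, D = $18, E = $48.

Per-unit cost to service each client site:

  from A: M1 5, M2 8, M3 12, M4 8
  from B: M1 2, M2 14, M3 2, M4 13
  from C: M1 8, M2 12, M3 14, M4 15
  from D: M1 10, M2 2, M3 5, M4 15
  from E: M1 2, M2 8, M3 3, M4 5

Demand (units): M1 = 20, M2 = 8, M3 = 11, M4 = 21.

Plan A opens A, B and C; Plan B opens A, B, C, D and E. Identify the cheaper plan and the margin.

Plan A: {A, B, C}: M1→B 2·20=40, M2→A 8·8=64, M3→B 2·11=22, M4→A 8·21=168. Service 294; fixed 137; total 431.
Plan B: {A, B, C, D, E}: M1→B 2·20=40, M2→D 2·8=16, M3→B 2·11=22, M4→E 5·21=105. Service 183; fixed 203; total 386.
Difference: |431 − 386| = 45.

Plan B is cheaper by 45.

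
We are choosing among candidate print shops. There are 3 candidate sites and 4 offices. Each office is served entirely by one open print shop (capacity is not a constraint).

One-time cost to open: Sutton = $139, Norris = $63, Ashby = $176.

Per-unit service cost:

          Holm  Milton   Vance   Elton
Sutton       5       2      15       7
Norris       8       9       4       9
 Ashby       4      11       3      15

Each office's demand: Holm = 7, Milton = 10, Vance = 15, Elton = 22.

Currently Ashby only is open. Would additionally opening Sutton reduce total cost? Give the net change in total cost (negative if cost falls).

Yes — net change −127 (cost falls by 127).

Current service cost with {Ashby}: 513.
Adding Sutton: each office re-picks its cheapest; new service cost 247, saving 266.
Extra fixed cost: 139. Net change = 139 − 266 = -127.
(Totals: 689 → 562.)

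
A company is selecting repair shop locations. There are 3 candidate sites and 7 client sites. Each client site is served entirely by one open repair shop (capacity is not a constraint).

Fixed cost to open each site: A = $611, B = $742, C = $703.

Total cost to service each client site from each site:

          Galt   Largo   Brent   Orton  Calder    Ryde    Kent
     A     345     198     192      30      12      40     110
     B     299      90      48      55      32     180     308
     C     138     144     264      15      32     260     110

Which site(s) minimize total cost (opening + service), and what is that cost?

Open A only; minimum total cost 1538.

For any fixed open set, each client site goes to its cheapest open site; total = fixed + service.
{A}: Galt→A 345, Largo→A 198, Brent→A 192, Orton→A 30, Calder→A 12, Ryde→A 40, Kent→A 110. Service 927; fixed 611; total 1538.
{C}: Galt→C 138, Largo→C 144, Brent→C 264, Orton→C 15, Calder→C 32, Ryde→C 260, Kent→C 110. Service 963; fixed 703; total 1666.
{B}: service 1012 + fixed 742 = 1754
{A, B, C}: Galt→C 138, Largo→B 90, Brent→B 48, Orton→C 15, Calder→A 12, Ryde→A 40, Kent→A 110. Service 453; fixed 2056; total 2509.
(All 7 nonempty subsets were checked; A only is lowest.)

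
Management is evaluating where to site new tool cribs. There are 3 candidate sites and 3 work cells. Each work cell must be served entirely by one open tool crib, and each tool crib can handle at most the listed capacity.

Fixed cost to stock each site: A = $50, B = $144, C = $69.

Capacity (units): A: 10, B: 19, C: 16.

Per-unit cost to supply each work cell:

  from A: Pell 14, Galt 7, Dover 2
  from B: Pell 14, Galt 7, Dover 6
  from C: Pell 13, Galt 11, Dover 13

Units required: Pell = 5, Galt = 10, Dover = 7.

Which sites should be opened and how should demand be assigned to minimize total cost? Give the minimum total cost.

Minimum total cost: 308

Open {A, C}: Pell→C 13·5=65, Galt→C 11·10=110, Dover→A 2·7=14.
Loads: A carries 7/10, C carries 15/16. Service 189; fixed 119; total 308.
Next best feasible plan costs 345.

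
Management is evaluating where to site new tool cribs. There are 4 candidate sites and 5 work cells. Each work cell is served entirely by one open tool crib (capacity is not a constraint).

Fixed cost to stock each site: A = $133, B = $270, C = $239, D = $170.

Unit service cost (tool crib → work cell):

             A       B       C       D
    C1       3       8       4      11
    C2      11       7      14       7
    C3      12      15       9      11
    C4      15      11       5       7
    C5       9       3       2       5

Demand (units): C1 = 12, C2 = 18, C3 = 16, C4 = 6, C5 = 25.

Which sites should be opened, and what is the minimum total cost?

For any fixed open set, each work cell goes to its cheapest open site; total = fixed + service.
{C}: C1→C 4·12=48, C2→C 14·18=252, C3→C 9·16=144, C4→C 5·6=30, C5→C 2·25=50. Service 524; fixed 239; total 763.
{D}: service 601 + fixed 170 = 771
{C, D}: C1→C 4·12=48, C2→D 7·18=126, C3→C 9·16=144, C4→C 5·6=30, C5→C 2·25=50. Service 398; fixed 409; total 807.
{A, B, C, D}: C1→A 3·12=36, C2→B 7·18=126, C3→C 9·16=144, C4→C 5·6=30, C5→C 2·25=50. Service 386; fixed 812; total 1198.
No other subset beats 763.

Open C only; minimum total cost 763.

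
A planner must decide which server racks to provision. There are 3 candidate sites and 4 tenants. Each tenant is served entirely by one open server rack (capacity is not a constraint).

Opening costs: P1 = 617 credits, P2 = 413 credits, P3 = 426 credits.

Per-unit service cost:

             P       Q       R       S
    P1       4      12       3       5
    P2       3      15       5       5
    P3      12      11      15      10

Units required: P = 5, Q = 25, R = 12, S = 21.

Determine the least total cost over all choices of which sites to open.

For any fixed open set, each tenant goes to its cheapest open site; total = fixed + service.
{P2}: P→P2 3·5=15, Q→P2 15·25=375, R→P2 5·12=60, S→P2 5·21=105. Service 555; fixed 413; total 968.
{P1}: service 461 + fixed 617 = 1078
{P3}: service 725 + fixed 426 = 1151
{P1, P2, P3}: service 431 + fixed 1456 = 1887
No other subset beats 968.

Minimum total cost: 968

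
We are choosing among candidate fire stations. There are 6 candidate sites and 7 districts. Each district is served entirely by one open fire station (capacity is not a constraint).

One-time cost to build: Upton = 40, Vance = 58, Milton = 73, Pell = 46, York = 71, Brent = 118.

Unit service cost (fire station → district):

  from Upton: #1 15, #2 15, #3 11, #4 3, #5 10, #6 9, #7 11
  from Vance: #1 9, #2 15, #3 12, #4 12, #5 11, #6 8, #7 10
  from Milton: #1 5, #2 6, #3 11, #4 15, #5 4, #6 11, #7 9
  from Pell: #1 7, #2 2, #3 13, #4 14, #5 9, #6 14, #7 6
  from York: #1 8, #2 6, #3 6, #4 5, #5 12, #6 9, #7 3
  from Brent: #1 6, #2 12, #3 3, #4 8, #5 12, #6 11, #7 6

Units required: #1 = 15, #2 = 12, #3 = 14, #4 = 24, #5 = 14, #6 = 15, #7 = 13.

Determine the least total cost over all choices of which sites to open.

Minimum total cost: 715

For any fixed open set, each district goes to its cheapest open site; total = fixed + service.
{Upton, Milton, Pell, York}: #1→Milton 5·15=75, #2→Pell 2·12=24, #3→York 6·14=84, #4→Upton 3·24=72, #5→Milton 4·14=56, #6→Upton 9·15=135, #7→York 3·13=39. Service 485; fixed 230; total 715.
{Upton, Milton, York}: #1→Milton 5·15=75, #2→Milton 6·12=72, #3→York 6·14=84, #4→Upton 3·24=72, #5→Milton 4·14=56, #6→Upton 9·15=135, #7→York 3·13=39. Service 533; fixed 184; total 717.
{Milton, Pell, York}: service 533 + fixed 190 = 723
{Upton, Vance, Milton, Pell, York, Brent}: #1→Milton 5·15=75, #2→Pell 2·12=24, #3→Brent 3·14=42, #4→Upton 3·24=72, #5→Milton 4·14=56, #6→Vance 8·15=120, #7→York 3·13=39. Service 428; fixed 406; total 834.
No other subset beats 715.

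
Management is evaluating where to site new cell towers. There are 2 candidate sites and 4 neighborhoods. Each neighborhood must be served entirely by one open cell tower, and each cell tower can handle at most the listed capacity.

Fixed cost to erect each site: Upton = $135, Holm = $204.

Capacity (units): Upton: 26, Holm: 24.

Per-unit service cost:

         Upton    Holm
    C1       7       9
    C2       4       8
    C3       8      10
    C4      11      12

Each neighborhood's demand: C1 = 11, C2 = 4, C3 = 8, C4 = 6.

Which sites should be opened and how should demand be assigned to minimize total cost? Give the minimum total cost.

Open {Upton, Holm}: C1→Upton 7·11=77, C2→Upton 4·4=16, C3→Upton 8·8=64, C4→Holm 12·6=72.
Loads: Upton carries 23/26, Holm carries 6/24. Service 229; fixed 339; total 568.
Next best feasible plan costs 578.

Minimum total cost: 568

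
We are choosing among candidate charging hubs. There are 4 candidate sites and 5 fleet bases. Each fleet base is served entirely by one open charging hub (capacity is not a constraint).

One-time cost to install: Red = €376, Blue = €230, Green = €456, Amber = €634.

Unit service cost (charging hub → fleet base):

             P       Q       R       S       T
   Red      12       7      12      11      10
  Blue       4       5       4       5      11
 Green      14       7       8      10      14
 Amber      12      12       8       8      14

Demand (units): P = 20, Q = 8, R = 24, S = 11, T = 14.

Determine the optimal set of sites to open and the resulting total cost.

Open Blue only; minimum total cost 655.

For any fixed open set, each fleet base goes to its cheapest open site; total = fixed + service.
{Blue}: P→Blue 4·20=80, Q→Blue 5·8=40, R→Blue 4·24=96, S→Blue 5·11=55, T→Blue 11·14=154. Service 425; fixed 230; total 655.
{Red, Blue}: P→Blue 4·20=80, Q→Blue 5·8=40, R→Blue 4·24=96, S→Blue 5·11=55, T→Red 10·14=140. Service 411; fixed 606; total 1017.
{Blue, Green}: service 425 + fixed 686 = 1111
{Red, Blue, Green, Amber}: P→Blue 4·20=80, Q→Blue 5·8=40, R→Blue 4·24=96, S→Blue 5·11=55, T→Red 10·14=140. Service 411; fixed 1696; total 2107.
(All 15 nonempty subsets were checked; Blue only is lowest.)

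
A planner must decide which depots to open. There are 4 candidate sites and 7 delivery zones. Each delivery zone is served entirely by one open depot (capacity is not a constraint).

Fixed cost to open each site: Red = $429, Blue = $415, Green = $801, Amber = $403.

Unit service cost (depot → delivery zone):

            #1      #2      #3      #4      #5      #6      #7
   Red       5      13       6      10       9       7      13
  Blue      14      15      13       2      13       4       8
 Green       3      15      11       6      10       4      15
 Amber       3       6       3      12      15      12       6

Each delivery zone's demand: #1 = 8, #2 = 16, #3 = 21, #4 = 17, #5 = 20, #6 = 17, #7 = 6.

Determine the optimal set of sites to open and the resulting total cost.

Open Amber only; minimum total cost 1330.

For any fixed open set, each delivery zone goes to its cheapest open site; total = fixed + service.
{Amber}: #1→Amber 3·8=24, #2→Amber 6·16=96, #3→Amber 3·21=63, #4→Amber 12·17=204, #5→Amber 15·20=300, #6→Amber 12·17=204, #7→Amber 6·6=36. Service 927; fixed 403; total 1330.
{Red}: service 921 + fixed 429 = 1350
{Blue, Amber}: service 581 + fixed 818 = 1399
{Red, Blue, Green, Amber}: service 501 + fixed 2048 = 2549
(All 15 nonempty subsets were checked; Amber only is lowest.)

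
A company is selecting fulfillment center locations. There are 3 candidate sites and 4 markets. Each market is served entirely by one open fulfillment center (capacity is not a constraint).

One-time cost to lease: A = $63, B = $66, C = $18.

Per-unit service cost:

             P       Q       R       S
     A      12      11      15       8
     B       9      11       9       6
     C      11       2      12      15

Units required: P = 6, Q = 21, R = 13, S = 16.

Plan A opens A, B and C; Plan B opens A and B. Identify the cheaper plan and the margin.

Plan A: {A, B, C}: P→B 9·6=54, Q→C 2·21=42, R→B 9·13=117, S→B 6·16=96. Service 309; fixed 147; total 456.
Plan B: {A, B}: P→B 9·6=54, Q→A 11·21=231, R→B 9·13=117, S→B 6·16=96. Service 498; fixed 129; total 627.
Difference: |456 − 627| = 171.

Plan A is cheaper by 171.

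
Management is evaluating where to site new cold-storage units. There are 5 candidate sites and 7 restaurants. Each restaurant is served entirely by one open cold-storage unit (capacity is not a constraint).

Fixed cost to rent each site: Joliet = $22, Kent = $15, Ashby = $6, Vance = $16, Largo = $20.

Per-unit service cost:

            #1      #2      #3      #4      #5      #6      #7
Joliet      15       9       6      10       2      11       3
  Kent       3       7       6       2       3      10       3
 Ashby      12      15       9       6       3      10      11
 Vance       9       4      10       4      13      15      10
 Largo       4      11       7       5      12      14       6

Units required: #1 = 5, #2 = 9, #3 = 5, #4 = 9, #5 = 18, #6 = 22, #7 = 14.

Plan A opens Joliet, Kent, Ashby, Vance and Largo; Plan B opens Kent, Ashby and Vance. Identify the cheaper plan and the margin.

Plan B is cheaper by 24.

Plan A: {Joliet, Kent, Ashby, Vance, Largo}: #1→Kent 3·5=15, #2→Vance 4·9=36, #3→Joliet 6·5=30, #4→Kent 2·9=18, #5→Joliet 2·18=36, #6→Kent 10·22=220, #7→Joliet 3·14=42. Service 397; fixed 79; total 476.
Plan B: {Kent, Ashby, Vance}: #1→Kent 3·5=15, #2→Vance 4·9=36, #3→Kent 6·5=30, #4→Kent 2·9=18, #5→Kent 3·18=54, #6→Kent 10·22=220, #7→Kent 3·14=42. Service 415; fixed 37; total 452.
Difference: |476 − 452| = 24.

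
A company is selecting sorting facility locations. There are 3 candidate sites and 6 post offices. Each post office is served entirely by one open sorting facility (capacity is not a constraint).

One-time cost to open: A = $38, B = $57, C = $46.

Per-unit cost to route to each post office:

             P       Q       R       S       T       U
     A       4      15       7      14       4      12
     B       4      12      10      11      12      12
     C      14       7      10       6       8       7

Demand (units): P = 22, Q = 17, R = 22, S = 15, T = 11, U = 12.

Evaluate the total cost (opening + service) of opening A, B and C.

Total cost: 720

Each post office is assigned to its cheapest site among the open ones.
{A, B, C}: P→A 4·22=88, Q→C 7·17=119, R→A 7·22=154, S→C 6·15=90, T→A 4·11=44, U→C 7·12=84. Service 579; fixed 141; total 720.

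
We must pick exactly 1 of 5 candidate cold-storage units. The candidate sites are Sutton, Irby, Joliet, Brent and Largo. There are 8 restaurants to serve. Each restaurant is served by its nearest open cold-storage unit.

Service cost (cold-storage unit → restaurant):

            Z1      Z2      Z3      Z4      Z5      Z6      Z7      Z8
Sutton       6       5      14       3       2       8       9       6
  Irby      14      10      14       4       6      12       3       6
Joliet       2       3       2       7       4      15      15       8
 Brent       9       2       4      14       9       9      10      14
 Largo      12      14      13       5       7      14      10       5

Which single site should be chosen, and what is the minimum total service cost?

Choose Sutton only; total service cost 53.

With exactly 1 open, each restaurant uses its cheapest among the chosen.
{Sutton}: Z1→Sutton 6, Z2→Sutton 5, Z3→Sutton 14, Z4→Sutton 3, Z5→Sutton 2, Z6→Sutton 8, Z7→Sutton 9, Z8→Sutton 6. Service cost 53.
{Joliet}: service cost 56
{Irby}: service cost 69
Among all 5 size-1 choices, {Sutton} is lowest.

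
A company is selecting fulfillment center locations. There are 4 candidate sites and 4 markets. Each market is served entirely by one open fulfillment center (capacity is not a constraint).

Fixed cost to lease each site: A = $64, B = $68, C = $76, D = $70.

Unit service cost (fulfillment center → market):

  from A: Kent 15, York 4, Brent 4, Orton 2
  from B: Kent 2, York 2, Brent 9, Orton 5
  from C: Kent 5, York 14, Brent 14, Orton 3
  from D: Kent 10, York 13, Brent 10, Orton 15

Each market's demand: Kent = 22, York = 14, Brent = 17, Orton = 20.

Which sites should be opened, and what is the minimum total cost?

Open A and B; minimum total cost 312.

For any fixed open set, each market goes to its cheapest open site; total = fixed + service.
{A, B}: Kent→B 2·22=44, York→B 2·14=28, Brent→A 4·17=68, Orton→A 2·20=40. Service 180; fixed 132; total 312.
{A, B, D}: Kent→B 2·22=44, York→B 2·14=28, Brent→A 4·17=68, Orton→A 2·20=40. Service 180; fixed 202; total 382.
{A, B, C}: service 180 + fixed 208 = 388
{A, B, C, D}: service 180 + fixed 278 = 458
(All 15 nonempty subsets were checked; A and B is lowest.)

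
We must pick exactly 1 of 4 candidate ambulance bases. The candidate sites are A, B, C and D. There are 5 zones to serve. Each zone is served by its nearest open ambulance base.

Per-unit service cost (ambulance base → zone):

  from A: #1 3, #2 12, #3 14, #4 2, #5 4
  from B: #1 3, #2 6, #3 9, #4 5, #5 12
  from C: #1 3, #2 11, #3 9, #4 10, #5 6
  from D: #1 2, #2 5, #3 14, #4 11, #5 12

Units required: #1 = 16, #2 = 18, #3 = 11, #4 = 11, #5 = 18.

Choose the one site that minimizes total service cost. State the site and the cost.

Choose A only; total service cost 512.

With exactly 1 open, each zone uses its cheapest among the chosen.
{A}: #1→A 3·16=48, #2→A 12·18=216, #3→A 14·11=154, #4→A 2·11=22, #5→A 4·18=72. Service cost 512.
{B}: service cost 526
{C}: service cost 563
Among all 4 size-1 choices, {A} is lowest.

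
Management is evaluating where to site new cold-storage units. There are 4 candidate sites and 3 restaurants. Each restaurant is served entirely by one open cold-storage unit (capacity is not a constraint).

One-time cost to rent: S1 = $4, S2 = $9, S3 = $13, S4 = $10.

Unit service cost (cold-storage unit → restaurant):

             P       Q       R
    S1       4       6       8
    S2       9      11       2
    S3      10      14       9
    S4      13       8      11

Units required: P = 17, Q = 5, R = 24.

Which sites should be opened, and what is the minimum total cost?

For any fixed open set, each restaurant goes to its cheapest open site; total = fixed + service.
{S1, S2}: P→S1 4·17=68, Q→S1 6·5=30, R→S2 2·24=48. Service 146; fixed 13; total 159.
{S1, S2, S4}: service 146 + fixed 23 = 169
{S1, S2, S3}: service 146 + fixed 26 = 172
{S1, S2, S3, S4}: service 146 + fixed 36 = 182
No other subset beats 159.

Open S1 and S2; minimum total cost 159.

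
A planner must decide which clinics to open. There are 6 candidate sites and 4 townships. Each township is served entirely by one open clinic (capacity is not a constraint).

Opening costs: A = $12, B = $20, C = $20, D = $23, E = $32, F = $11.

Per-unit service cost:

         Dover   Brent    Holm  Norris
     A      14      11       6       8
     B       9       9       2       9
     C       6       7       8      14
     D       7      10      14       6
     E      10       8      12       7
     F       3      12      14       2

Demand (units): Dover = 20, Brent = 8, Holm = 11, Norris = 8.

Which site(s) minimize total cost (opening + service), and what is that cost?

Open B and F; minimum total cost 201.

For any fixed open set, each township goes to its cheapest open site; total = fixed + service.
{B, F}: Dover→F 3·20=60, Brent→B 9·8=72, Holm→B 2·11=22, Norris→F 2·8=16. Service 170; fixed 31; total 201.
{B, C, F}: Dover→F 3·20=60, Brent→C 7·8=56, Holm→B 2·11=22, Norris→F 2·8=16. Service 154; fixed 51; total 205.
{A, B, F}: service 170 + fixed 43 = 213
{A, B, C, D, E, F}: service 154 + fixed 118 = 272
No other subset beats 201.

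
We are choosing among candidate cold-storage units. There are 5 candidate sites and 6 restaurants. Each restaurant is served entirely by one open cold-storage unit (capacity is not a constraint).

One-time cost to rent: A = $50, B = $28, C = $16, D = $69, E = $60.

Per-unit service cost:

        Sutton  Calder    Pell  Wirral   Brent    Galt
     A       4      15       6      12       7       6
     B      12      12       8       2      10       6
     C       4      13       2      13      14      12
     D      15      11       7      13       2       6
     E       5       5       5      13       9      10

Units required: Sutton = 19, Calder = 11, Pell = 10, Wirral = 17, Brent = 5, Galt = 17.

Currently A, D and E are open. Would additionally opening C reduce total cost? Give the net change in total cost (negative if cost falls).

Yes — net change −14 (cost falls by 14).

Current service cost with {A, D, E}: 497.
Adding C: each restaurant re-picks its cheapest; new service cost 467, saving 30.
Extra fixed cost: 16. Net change = 16 − 30 = -14.
(Totals: 676 → 662.)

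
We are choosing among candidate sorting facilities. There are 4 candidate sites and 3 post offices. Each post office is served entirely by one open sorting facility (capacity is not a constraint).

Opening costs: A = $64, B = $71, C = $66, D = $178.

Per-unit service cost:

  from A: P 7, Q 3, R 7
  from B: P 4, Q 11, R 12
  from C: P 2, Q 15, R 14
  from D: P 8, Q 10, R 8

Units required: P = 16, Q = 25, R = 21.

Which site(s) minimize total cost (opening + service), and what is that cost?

Open A and C; minimum total cost 384.

For any fixed open set, each post office goes to its cheapest open site; total = fixed + service.
{A, C}: P→C 2·16=32, Q→A 3·25=75, R→A 7·21=147. Service 254; fixed 130; total 384.
{A}: service 334 + fixed 64 = 398
{A, B}: service 286 + fixed 135 = 421
{A, B, C, D}: service 254 + fixed 379 = 633
No other subset beats 384.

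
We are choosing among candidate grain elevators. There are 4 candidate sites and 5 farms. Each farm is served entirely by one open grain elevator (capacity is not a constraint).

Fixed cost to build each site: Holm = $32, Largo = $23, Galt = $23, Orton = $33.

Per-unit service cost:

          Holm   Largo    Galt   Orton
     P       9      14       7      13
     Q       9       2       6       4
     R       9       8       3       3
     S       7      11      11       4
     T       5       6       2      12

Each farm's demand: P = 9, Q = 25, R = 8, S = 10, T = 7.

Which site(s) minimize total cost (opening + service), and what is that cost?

For any fixed open set, each farm goes to its cheapest open site; total = fixed + service.
{Largo, Galt, Orton}: P→Galt 7·9=63, Q→Largo 2·25=50, R→Galt 3·8=24, S→Orton 4·10=40, T→Galt 2·7=14. Service 191; fixed 79; total 270.
{Galt, Orton}: service 241 + fixed 56 = 297
{Holm, Largo, Galt}: service 221 + fixed 78 = 299
{Holm, Largo, Galt, Orton}: service 191 + fixed 111 = 302
No other subset beats 270.

Open Largo, Galt and Orton; minimum total cost 270.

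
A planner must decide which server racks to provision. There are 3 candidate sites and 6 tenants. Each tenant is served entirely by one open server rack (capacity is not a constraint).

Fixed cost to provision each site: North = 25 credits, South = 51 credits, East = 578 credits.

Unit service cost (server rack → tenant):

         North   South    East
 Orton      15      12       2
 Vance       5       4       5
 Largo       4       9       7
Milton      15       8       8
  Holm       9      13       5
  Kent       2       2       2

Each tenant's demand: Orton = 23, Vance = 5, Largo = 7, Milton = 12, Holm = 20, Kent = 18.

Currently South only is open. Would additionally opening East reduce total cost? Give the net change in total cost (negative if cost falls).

Current service cost with {South}: 751.
Adding East: each tenant re-picks its cheapest; new service cost 347, saving 404.
Extra fixed cost: 578. Net change = 578 − 404 = 174.
(Totals: 802 → 976.)

No — net change +174 (cost rises by 174).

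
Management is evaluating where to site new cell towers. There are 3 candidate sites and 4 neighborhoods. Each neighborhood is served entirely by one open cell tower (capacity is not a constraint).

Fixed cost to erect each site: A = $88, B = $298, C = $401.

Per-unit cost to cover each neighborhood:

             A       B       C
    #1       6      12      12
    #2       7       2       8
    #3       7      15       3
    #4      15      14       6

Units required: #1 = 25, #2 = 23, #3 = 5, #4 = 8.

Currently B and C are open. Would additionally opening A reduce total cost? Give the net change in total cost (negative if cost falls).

Yes — net change −62 (cost falls by 62).

Current service cost with {B, C}: 409.
Adding A: each neighborhood re-picks its cheapest; new service cost 259, saving 150.
Extra fixed cost: 88. Net change = 88 − 150 = -62.
(Totals: 1108 → 1046.)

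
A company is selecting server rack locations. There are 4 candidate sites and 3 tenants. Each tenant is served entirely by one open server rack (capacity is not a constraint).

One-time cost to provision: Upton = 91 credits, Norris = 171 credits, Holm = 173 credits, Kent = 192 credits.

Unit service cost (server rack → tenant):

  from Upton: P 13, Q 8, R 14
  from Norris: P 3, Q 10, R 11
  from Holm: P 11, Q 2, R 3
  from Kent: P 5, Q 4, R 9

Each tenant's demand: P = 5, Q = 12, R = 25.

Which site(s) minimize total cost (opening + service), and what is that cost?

Open Holm only; minimum total cost 327.

For any fixed open set, each tenant goes to its cheapest open site; total = fixed + service.
{Holm}: P→Holm 11·5=55, Q→Holm 2·12=24, R→Holm 3·25=75. Service 154; fixed 173; total 327.
{Upton, Holm}: P→Holm 11·5=55, Q→Holm 2·12=24, R→Holm 3·25=75. Service 154; fixed 264; total 418.
{Norris, Holm}: service 114 + fixed 344 = 458
{Upton, Norris, Holm, Kent}: service 114 + fixed 627 = 741
(All 15 nonempty subsets were checked; Holm only is lowest.)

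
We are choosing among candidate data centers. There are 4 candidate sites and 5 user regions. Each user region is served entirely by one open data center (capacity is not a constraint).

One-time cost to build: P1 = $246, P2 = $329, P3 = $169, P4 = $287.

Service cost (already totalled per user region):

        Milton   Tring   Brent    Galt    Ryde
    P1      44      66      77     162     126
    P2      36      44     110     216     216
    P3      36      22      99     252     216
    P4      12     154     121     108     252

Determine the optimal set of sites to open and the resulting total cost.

For any fixed open set, each user region goes to its cheapest open site; total = fixed + service.
{P1}: Milton→P1 44, Tring→P1 66, Brent→P1 77, Galt→P1 162, Ryde→P1 126. Service 475; fixed 246; total 721.
{P3}: Milton→P3 36, Tring→P3 22, Brent→P3 99, Galt→P3 252, Ryde→P3 216. Service 625; fixed 169; total 794.
{P1, P3}: service 423 + fixed 415 = 838
{P1, P2, P3, P4}: service 345 + fixed 1031 = 1376
No other subset beats 721.

Open P1 only; minimum total cost 721.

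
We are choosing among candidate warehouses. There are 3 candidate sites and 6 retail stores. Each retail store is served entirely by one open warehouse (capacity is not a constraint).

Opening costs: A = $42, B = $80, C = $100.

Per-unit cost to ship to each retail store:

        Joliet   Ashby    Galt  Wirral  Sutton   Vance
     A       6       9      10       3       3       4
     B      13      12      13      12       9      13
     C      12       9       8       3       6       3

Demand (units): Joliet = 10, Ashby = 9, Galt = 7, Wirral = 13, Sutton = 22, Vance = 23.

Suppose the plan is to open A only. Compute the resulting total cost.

Each retail store is assigned to its cheapest site among the open ones.
{A}: Joliet→A 6·10=60, Ashby→A 9·9=81, Galt→A 10·7=70, Wirral→A 3·13=39, Sutton→A 3·22=66, Vance→A 4·23=92. Service 408; fixed 42; total 450.

Total cost: 450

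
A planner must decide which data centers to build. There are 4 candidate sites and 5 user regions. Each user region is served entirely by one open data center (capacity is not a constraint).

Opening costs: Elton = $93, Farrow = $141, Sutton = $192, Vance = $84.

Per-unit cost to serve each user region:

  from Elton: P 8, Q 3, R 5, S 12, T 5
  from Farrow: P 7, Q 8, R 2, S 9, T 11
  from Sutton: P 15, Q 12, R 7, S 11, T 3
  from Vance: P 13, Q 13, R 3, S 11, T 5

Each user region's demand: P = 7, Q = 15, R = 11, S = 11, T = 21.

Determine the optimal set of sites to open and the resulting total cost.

For any fixed open set, each user region goes to its cheapest open site; total = fixed + service.
{Elton}: P→Elton 8·7=56, Q→Elton 3·15=45, R→Elton 5·11=55, S→Elton 12·11=132, T→Elton 5·21=105. Service 393; fixed 93; total 486.
{Elton, Vance}: P→Elton 8·7=56, Q→Elton 3·15=45, R→Vance 3·11=33, S→Vance 11·11=121, T→Elton 5·21=105. Service 360; fixed 177; total 537.
{Elton, Farrow}: P→Farrow 7·7=49, Q→Elton 3·15=45, R→Farrow 2·11=22, S→Farrow 9·11=99, T→Elton 5·21=105. Service 320; fixed 234; total 554.
{Elton, Farrow, Sutton, Vance}: service 278 + fixed 510 = 788
(All 15 nonempty subsets were checked; Elton only is lowest.)

Open Elton only; minimum total cost 486.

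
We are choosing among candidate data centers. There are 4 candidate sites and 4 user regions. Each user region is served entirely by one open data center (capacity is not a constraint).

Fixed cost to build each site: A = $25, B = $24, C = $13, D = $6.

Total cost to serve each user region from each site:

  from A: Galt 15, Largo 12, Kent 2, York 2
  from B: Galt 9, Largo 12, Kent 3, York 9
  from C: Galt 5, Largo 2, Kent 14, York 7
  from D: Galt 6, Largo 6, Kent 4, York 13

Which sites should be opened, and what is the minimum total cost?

Open D only; minimum total cost 35.

For any fixed open set, each user region goes to its cheapest open site; total = fixed + service.
{D}: Galt→D 6, Largo→D 6, Kent→D 4, York→D 13. Service 29; fixed 6; total 35.
{C, D}: service 18 + fixed 19 = 37
{C}: Galt→C 5, Largo→C 2, Kent→C 14, York→C 7. Service 28; fixed 13; total 41.
{A, B, C, D}: Galt→C 5, Largo→C 2, Kent→A 2, York→A 2. Service 11; fixed 68; total 79.
No other subset beats 35.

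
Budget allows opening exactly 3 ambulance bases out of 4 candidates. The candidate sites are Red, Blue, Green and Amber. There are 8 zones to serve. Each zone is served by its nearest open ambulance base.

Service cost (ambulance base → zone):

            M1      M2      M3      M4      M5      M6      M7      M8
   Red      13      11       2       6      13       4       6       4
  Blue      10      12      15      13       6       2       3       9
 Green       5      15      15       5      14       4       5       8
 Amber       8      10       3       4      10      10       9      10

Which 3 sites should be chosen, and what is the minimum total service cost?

With exactly 3 open, each zone uses its cheapest among the chosen.
{Red, Blue, Green}: M1→Green 5, M2→Red 11, M3→Red 2, M4→Green 5, M5→Blue 6, M6→Blue 2, M7→Blue 3, M8→Red 4. Service cost 38.
{Red, Blue, Amber}: service cost 39
{Blue, Green, Amber}: service cost 41
Among all 4 size-3 choices, {Red, Blue, Green} is lowest.

Choose Red, Blue and Green; total service cost 38.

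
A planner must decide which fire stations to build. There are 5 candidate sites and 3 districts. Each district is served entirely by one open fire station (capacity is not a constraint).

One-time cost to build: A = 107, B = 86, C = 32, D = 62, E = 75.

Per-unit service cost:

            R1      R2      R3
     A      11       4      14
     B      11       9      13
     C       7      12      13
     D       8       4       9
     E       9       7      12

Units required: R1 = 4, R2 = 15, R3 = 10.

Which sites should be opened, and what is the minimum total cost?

Open D only; minimum total cost 244.

For any fixed open set, each district goes to its cheapest open site; total = fixed + service.
{D}: R1→D 8·4=32, R2→D 4·15=60, R3→D 9·10=90. Service 182; fixed 62; total 244.
{C, D}: service 178 + fixed 94 = 272
{D, E}: service 182 + fixed 137 = 319
{A, B, C, D, E}: service 178 + fixed 362 = 540
No other subset beats 244.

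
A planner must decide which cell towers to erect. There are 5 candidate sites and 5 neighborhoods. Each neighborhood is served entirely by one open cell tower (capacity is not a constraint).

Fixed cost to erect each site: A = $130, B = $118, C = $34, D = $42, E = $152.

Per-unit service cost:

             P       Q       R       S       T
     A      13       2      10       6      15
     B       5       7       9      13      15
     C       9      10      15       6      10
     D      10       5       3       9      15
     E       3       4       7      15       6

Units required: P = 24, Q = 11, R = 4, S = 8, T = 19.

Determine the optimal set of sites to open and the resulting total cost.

Open C and E; minimum total cost 492.

For any fixed open set, each neighborhood goes to its cheapest open site; total = fixed + service.
{C, E}: P→E 3·24=72, Q→E 4·11=44, R→E 7·4=28, S→C 6·8=48, T→E 6·19=114. Service 306; fixed 186; total 492.
{D, E}: P→E 3·24=72, Q→E 4·11=44, R→D 3·4=12, S→D 9·8=72, T→E 6·19=114. Service 314; fixed 194; total 508.
{C, D, E}: service 290 + fixed 228 = 518
{A, B, C, D, E}: service 268 + fixed 476 = 744
No other subset beats 492.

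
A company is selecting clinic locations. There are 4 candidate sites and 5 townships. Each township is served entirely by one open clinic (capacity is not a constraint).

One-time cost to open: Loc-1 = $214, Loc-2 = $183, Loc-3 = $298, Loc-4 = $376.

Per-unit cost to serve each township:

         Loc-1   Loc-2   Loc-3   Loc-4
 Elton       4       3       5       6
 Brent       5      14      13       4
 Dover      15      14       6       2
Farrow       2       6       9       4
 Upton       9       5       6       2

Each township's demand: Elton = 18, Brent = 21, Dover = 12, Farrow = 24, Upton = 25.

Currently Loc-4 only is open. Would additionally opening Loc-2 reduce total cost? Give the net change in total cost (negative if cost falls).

No — net change +129 (cost rises by 129).

Current service cost with {Loc-4}: 362.
Adding Loc-2: each township re-picks its cheapest; new service cost 308, saving 54.
Extra fixed cost: 183. Net change = 183 − 54 = 129.
(Totals: 738 → 867.)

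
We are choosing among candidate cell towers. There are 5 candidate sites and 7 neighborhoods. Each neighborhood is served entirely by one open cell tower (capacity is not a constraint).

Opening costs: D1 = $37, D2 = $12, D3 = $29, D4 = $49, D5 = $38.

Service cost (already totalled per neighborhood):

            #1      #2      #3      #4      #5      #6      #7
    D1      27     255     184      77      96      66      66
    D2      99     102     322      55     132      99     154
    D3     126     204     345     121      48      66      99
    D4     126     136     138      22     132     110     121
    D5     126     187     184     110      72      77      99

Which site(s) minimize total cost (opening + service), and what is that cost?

Open D1, D2, D3 and D4; minimum total cost 596.

For any fixed open set, each neighborhood goes to its cheapest open site; total = fixed + service.
{D1, D2, D3, D4}: #1→D1 27, #2→D2 102, #3→D4 138, #4→D4 22, #5→D3 48, #6→D1 66, #7→D1 66. Service 469; fixed 127; total 596.
{D1, D2, D4}: #1→D1 27, #2→D2 102, #3→D4 138, #4→D4 22, #5→D1 96, #6→D1 66, #7→D1 66. Service 517; fixed 98; total 615.
{D1, D3, D4}: #1→D1 27, #2→D4 136, #3→D4 138, #4→D4 22, #5→D3 48, #6→D1 66, #7→D1 66. Service 503; fixed 115; total 618.
{D1, D2, D3, D4, D5}: #1→D1 27, #2→D2 102, #3→D4 138, #4→D4 22, #5→D3 48, #6→D1 66, #7→D1 66. Service 469; fixed 165; total 634.
No other subset beats 596.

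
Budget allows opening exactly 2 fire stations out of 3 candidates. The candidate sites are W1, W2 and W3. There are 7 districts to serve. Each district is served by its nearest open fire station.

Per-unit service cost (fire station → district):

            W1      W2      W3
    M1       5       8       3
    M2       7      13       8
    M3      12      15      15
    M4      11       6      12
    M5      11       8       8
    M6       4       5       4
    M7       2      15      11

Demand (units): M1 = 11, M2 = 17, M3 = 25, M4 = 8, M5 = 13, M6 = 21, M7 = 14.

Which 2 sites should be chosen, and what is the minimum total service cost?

Choose W1 and W2; total service cost 738.

With exactly 2 open, each district uses its cheapest among the chosen.
{W1, W2}: M1→W1 5·11=55, M2→W1 7·17=119, M3→W1 12·25=300, M4→W2 6·8=48, M5→W2 8·13=104, M6→W1 4·21=84, M7→W1 2·14=28. Service cost 738.
{W1, W3}: service cost 756
{W2, W3}: service cost 934
Among all 3 size-2 choices, {W1, W2} is lowest.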